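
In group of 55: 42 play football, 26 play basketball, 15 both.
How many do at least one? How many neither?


|A∪B| = 42+26-15 = 53
Neither = 55-53 = 2

At least one: 53; Neither: 2


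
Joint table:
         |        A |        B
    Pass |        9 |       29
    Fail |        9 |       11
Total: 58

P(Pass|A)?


P(Pass|A) = 9/(9+9) = 9/18 = 1/2

P = 1/2 ≈ 50.00%


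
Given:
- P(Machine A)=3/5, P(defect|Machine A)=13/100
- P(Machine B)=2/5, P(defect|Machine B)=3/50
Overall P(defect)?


P(B) = Σ P(B|Aᵢ)×P(Aᵢ)
  13/100×3/5 = 39/500
  3/50×2/5 = 3/125
Sum = 51/500

P(defect) = 51/500 ≈ 10.20%


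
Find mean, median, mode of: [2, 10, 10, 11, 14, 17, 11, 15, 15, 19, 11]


Sorted: [2, 10, 10, 11, 11, 11, 14, 15, 15, 17, 19]
Mean = 135/11
Median = 11
Freq: {2: 1, 10: 2, 11: 3, 14: 1, 17: 1, 15: 2, 19: 1}
Mode: [11]

Mean=135/11, Median=11, Mode=11


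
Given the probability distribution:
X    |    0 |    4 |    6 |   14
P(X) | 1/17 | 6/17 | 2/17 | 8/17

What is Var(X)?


E[X] = 148/17
E[X²] = 1736/17
Var(X) = E[X²] - (E[X])² = 1736/17 - 21904/289 = 7608/289

Var(X) = 7608/289 ≈ 26.3253


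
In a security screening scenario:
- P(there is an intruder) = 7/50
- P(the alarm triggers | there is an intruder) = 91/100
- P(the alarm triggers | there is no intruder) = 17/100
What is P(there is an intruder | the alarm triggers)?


Using Bayes' theorem:
P(A|B) = P(B|A)·P(A) / P(B)

P(the alarm triggers) = 91/100 × 7/50 + 17/100 × 43/50
= 637/5000 + 731/5000 = 171/625

P(there is an intruder|the alarm triggers) = (637/5000) / (171/625) = 637/1368

P(there is an intruder|the alarm triggers) = 637/1368 ≈ 46.56%


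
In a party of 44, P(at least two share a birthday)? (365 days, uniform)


P(all different) = Π(365-i)/365 for i=0..43
= 0.067115
P(match) = 1 - 0.067115 = 0.932885

P ≈ 0.9329 ≈ 93.29%


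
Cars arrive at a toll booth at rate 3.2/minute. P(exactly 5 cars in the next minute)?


Poisson(λ=3.2): P(X=5) = e^(-λ)×λ^k/k!
= e^(-3.2) × 3.2^5 / 5!
≈ 0.04076220398 × 335.54432 / 120 ≈ 0.113979

P(X=5) ≈ 0.113979 ≈ 11.40%


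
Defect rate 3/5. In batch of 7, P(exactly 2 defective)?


Binomial: P(X=2) = C(7,2)×p^2×(1-p)^5
= 21 × 9/25 × 32/3125 = 6048/78125

P(X=2) = 6048/78125 ≈ 7.74%


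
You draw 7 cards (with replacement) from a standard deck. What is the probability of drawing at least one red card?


P(not a red card) = 26/52 = 1/2
P(none in 7 draws) = (1/2)^7 = 1/128
P(≥1 red card) = 1 - 1/128 = 127/128

P = 127/128 ≈ 99.22%


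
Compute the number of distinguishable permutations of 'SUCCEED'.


Letters: 7, freq: {'S': 1, 'U': 1, 'C': 2, 'E': 2, 'D': 1}
7!/(1!×1!×2!×2!×1!) = 5040/4 = 1260

1260


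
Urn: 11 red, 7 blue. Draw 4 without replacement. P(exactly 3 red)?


Hypergeometric: C(11,3)×C(7,1)/C(18,4)
= 165×7/3060 = 77/204

P(X=3) = 77/204 ≈ 37.75%


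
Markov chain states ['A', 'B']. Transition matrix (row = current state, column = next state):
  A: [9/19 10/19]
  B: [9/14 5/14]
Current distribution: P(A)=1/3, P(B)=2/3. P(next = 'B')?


P(next=B) = Σᵢ P(now=i)×P(i→B)
= 1/3×10/19 + 2/3×5/14
= 10/57 + 5/21 = 55/133

P = 55/133 ≈ 0.4135


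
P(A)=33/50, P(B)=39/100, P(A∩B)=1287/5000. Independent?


P(A)×P(B) = 1287/5000
P(A∩B) = 1287/5000
Equal ✓ → Independent

Yes, independent


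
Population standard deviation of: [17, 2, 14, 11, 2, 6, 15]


Mean = 67/7
  (17-67/7)²=2704/49
  (2-67/7)²=2809/49
  (14-67/7)²=961/49
  (11-67/7)²=100/49
  (2-67/7)²=2809/49
  (6-67/7)²=625/49
  (15-67/7)²=1444/49
Σ(x-μ)² = 1636/7
σ² = (1636/7)/7 = 1636/49

σ = √(1636/49) ≈ 5.7782


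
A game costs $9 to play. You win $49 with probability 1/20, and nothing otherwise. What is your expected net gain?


E[gain] = (49-9)×1/20 + (-9)×19/20
= 2 - 171/20 = -131/20

Expected net gain = $-131/20 ≈ $-6.55


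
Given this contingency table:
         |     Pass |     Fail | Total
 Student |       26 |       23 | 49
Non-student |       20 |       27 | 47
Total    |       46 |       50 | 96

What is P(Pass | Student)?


P(Pass | Student) = 26/(26+23) = 26/49

P(Pass|Student) = 26/49 ≈ 53.06%


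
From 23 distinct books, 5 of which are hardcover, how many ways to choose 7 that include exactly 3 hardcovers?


Choose 3 of the 5 hardcovers and 4 of the other 18 books:
C(5,3)×C(18,4) = 10×3060 = 30600

30600


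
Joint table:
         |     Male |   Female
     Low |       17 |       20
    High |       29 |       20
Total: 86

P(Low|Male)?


P(Low|Male) = 17/(17+29) = 17/46

P = 17/46 ≈ 36.96%


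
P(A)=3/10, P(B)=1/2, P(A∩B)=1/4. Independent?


P(A)×P(B) = 3/20
P(A∩B) = 1/4
Not equal → NOT independent

No, not independent


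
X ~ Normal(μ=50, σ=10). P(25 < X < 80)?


z₁=(25-50)/10=-2.5, z₂=(80-50)/10=3.0
P = Φ(3.0) - Φ(-2.5) = 0.998650 - 0.006210 = 0.992440 ≈ 0.9924

P(25 < X < 80) ≈ 0.9924


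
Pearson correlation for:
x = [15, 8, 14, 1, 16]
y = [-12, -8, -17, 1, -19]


n=5, Σx=54, Σy=-55, Σxy=-785, Σx²=742, Σy²=859
r = (5×(-785) - 54×(-55))/√((5×742 - 54²)(5×859 - (-55)²))
= -955/√(794×1270) = -955/√1008380 ≈ -955/1004.1813 ≈ -0.9510

r ≈ -0.9510


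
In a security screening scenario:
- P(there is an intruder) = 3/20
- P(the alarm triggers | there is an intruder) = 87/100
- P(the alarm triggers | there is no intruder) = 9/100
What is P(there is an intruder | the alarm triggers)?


Using Bayes' theorem:
P(A|B) = P(B|A)·P(A) / P(B)

P(the alarm triggers) = 87/100 × 3/20 + 9/100 × 17/20
= 261/2000 + 153/2000 = 207/1000

P(there is an intruder|the alarm triggers) = (261/2000) / (207/1000) = 29/46

P(there is an intruder|the alarm triggers) = 29/46 ≈ 63.04%


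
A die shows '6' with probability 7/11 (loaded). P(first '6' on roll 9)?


Geometric: P(X=9) = (1-p)^(k-1)×p = (4/11)^8×7/11 = 458752/2357947691

P(X=9) = 458752/2357947691 ≈ 0.02%


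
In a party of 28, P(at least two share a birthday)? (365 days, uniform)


P(all different) = Π(365-i)/365 for i=0..27
= 0.345539
P(match) = 1 - 0.345539 = 0.654461

P ≈ 0.6545 ≈ 65.45%


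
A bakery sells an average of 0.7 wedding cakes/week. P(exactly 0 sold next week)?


Poisson(λ=0.7): P(X=0) = e^(-λ)×λ^k/k!
= e^(-0.7) × 0.7^0 / 0!
≈ 0.4965853038 × 1 / 1 ≈ 0.496585

P(X=0) ≈ 0.496585 ≈ 49.66%


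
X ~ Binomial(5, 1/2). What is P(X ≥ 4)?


P(X ≥ 4) = Σ P(X=i) for i=4..5
P(X=4) = 5/32
P(X=5) = 1/32
Sum = 3/16

P(X ≥ 4) = 3/16 ≈ 18.75%


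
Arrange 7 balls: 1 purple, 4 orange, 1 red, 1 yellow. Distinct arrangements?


7!/(1!×4!×1!×1!) = 210

210


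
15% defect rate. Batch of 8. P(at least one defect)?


P(all good) = (17/20)^8 = 6975757441/25600000000
P(≥1 defect) = 18624242559/25600000000

P = 18624242559/25600000000 ≈ 72.75%


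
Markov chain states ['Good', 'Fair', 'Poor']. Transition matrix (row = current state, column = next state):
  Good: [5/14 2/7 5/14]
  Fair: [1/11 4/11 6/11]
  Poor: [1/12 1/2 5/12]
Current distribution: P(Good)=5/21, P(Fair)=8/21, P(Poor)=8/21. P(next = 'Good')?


P(next=Good) = Σᵢ P(now=i)×P(i→Good)
= 5/21×5/14 + 8/21×1/11 + 8/21×1/12
= 25/294 + 8/231 + 2/63 = 1469/9702

P = 1469/9702 ≈ 0.1514


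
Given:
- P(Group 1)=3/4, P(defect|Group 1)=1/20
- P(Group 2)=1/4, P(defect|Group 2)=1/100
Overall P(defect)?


P(B) = Σ P(B|Aᵢ)×P(Aᵢ)
  1/20×3/4 = 3/80
  1/100×1/4 = 1/400
Sum = 1/25

P(defect) = 1/25 ≈ 4.00%


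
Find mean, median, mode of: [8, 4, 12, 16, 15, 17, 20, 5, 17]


Sorted: [4, 5, 8, 12, 15, 16, 17, 17, 20]
Mean = 114/9 = 38/3
Median = 15
Freq: {8: 1, 4: 1, 12: 1, 16: 1, 15: 1, 17: 2, 20: 1, 5: 1}
Mode: [17]

Mean=38/3, Median=15, Mode=17


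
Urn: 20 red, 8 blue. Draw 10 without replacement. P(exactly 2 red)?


Hypergeometric: C(20,2)×C(8,8)/C(28,10)
= 190×1/13123110 = 1/69069

P(X=2) = 1/69069 ≈ 0.00%


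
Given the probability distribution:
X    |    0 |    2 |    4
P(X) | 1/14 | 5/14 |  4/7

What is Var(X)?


E[X] = 3
E[X²] = 74/7
Var(X) = E[X²] - (E[X])² = 74/7 - 9 = 11/7

Var(X) = 11/7 ≈ 1.5714


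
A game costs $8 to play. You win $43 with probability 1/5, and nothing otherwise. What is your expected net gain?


E[gain] = (43-8)×1/5 + (-8)×4/5
= 7 - 32/5 = 3/5

Expected net gain = $3/5 ≈ $0.60


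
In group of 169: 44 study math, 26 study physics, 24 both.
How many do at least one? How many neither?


|A∪B| = 44+26-24 = 46
Neither = 169-46 = 123

At least one: 46; Neither: 123


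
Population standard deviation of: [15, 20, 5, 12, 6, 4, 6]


Mean = 68/7
  (15-68/7)²=1369/49
  (20-68/7)²=5184/49
  (5-68/7)²=1089/49
  (12-68/7)²=256/49
  (6-68/7)²=676/49
  (4-68/7)²=1600/49
  (6-68/7)²=676/49
Σ(x-μ)² = 1550/7
σ² = (1550/7)/7 = 1550/49

σ = √(1550/49) ≈ 5.6243


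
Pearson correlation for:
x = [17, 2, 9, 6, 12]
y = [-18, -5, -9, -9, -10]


n=5, Σx=46, Σy=-51, Σxy=-571, Σx²=554, Σy²=611
r = (5×(-571) - 46×(-51))/√((5×554 - 46²)(5×611 - (-51)²))
= -509/√(654×454) = -509/√296916 ≈ -509/544.9000 ≈ -0.9341

r ≈ -0.9341


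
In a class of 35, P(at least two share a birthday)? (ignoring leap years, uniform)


P(all different) = Π(365-i)/365 for i=0..34
= 0.185617
P(match) = 1 - 0.185617 = 0.814383

P ≈ 0.8144 ≈ 81.44%


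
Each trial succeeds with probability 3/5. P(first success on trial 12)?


Geometric: P(X=12) = (1-p)^(k-1)×p = (2/5)^11×3/5 = 6144/244140625

P(X=12) = 6144/244140625 ≈ 0.00%


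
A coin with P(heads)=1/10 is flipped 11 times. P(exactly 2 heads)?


Binomial: P(X=2) = C(11,2)×p^2×(1-p)^9
= 55 × 1/100 × 387420489/1000000000 = 4261625379/20000000000

P(X=2) = 4261625379/20000000000 ≈ 21.31%


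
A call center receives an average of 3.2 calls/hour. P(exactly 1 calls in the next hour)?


Poisson(λ=3.2): P(X=1) = e^(-λ)×λ^k/k!
= e^(-3.2) × 3.2^1 / 1!
≈ 0.04076220398 × 3.2 / 1 ≈ 0.130439

P(X=1) ≈ 0.130439 ≈ 13.04%


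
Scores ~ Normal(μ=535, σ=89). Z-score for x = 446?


z = (x - μ)/σ = (446 - 535)/89 = -1.0

z = -1.0


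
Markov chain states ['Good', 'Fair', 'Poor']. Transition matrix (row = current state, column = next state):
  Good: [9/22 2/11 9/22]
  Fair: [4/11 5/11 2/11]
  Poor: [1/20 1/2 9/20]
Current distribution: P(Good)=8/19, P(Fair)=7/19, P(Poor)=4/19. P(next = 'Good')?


P(next=Good) = Σᵢ P(now=i)×P(i→Good)
= 8/19×9/22 + 7/19×4/11 + 4/19×1/20
= 36/209 + 28/209 + 1/95 = 331/1045

P = 331/1045 ≈ 0.3167


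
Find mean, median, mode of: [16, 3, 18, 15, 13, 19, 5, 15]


Sorted: [3, 5, 13, 15, 15, 16, 18, 19]
Mean = 104/8 = 13
Median = 15
Freq: {16: 1, 3: 1, 18: 1, 15: 2, 13: 1, 19: 1, 5: 1}
Mode: [15]

Mean=13, Median=15, Mode=15


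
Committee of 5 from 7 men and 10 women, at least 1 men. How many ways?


Count by #men:
  1M,4W: C(7,1)×C(10,4)=1470
  2M,3W: C(7,2)×C(10,3)=2520
  3M,2W: C(7,3)×C(10,2)=1575
  4M,1W: C(7,4)×C(10,1)=350
  5M,0W: C(7,5)×C(10,0)=21
Total = 5936

5936


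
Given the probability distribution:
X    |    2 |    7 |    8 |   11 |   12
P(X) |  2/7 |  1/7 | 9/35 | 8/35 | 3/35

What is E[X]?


E[X] = Σ x·P(X=x)
= (2)×(2/7) + (7)×(1/7) + (8)×(9/35) + (11)×(8/35) + (12)×(3/35)
= 251/35

E[X] = 251/35


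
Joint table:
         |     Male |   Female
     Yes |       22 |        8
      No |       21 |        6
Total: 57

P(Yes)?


P(Yes) = (22+8)/57 = 30/57 = 10/19

P(Yes) = 10/19 ≈ 52.63%


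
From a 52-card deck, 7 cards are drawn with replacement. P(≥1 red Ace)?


P(not a red Ace) = 50/52 = 25/26
P(none in 7 draws) = (25/26)^7 = 6103515625/8031810176
P(≥1 red Ace) = 1 - 6103515625/8031810176 = 1928294551/8031810176

P = 1928294551/8031810176 ≈ 24.01%


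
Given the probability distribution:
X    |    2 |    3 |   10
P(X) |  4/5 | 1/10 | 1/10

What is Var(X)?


E[X] = 29/10
E[X²] = 141/10
Var(X) = E[X²] - (E[X])² = 141/10 - 841/100 = 569/100

Var(X) = 569/100 ≈ 5.6900


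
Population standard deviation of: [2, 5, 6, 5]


Mean = 18/4 = 9/2
  (2-9/2)²=25/4
  (5-9/2)²=1/4
  (6-9/2)²=9/4
  (5-9/2)²=1/4
Σ(x-μ)² = 9
σ² = 9/4

σ = √(9/4) ≈ 1.5000


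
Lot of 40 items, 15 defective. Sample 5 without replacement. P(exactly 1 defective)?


Hypergeometric: C(15,1)×C(25,4)/C(40,5)
= 15×12650/658008 = 31625/109668

P(X=1) = 31625/109668 ≈ 28.84%


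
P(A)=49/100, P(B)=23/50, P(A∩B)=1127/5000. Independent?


P(A)×P(B) = 1127/5000
P(A∩B) = 1127/5000
Equal ✓ → Independent

Yes, independent


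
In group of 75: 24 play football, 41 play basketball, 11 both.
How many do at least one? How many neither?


|A∪B| = 24+41-11 = 54
Neither = 75-54 = 21

At least one: 54; Neither: 21


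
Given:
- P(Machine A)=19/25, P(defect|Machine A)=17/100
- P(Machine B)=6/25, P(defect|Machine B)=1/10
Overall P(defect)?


P(B) = Σ P(B|Aᵢ)×P(Aᵢ)
  17/100×19/25 = 323/2500
  1/10×6/25 = 3/125
Sum = 383/2500

P(defect) = 383/2500 ≈ 15.32%


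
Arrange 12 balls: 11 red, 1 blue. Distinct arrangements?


12!/(11!×1!) = 12

12


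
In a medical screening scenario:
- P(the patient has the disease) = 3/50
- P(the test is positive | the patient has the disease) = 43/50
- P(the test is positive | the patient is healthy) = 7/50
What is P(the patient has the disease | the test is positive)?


Using Bayes' theorem:
P(A|B) = P(B|A)·P(A) / P(B)

P(the test is positive) = 43/50 × 3/50 + 7/50 × 47/50
= 129/2500 + 329/2500 = 229/1250

P(the patient has the disease|the test is positive) = (129/2500) / (229/1250) = 129/458

P(the patient has the disease|the test is positive) = 129/458 ≈ 28.17%


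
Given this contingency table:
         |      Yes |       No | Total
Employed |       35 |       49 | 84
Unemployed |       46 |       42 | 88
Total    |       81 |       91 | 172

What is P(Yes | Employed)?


P(Yes | Employed) = 35/(35+49) = 35/84 = 5/12

P(Yes|Employed) = 5/12 ≈ 41.67%


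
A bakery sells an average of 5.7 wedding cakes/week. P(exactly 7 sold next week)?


Poisson(λ=5.7): P(X=7) = e^(-λ)×λ^k/k!
= e^(-5.7) × 5.7^7 / 7!
≈ 0.003345965457 × 195489.749319 / 5040 ≈ 0.129782

P(X=7) ≈ 0.129782 ≈ 12.98%


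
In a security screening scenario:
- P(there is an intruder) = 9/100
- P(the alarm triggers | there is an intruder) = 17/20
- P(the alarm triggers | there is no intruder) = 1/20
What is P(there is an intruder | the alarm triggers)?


Using Bayes' theorem:
P(A|B) = P(B|A)·P(A) / P(B)

P(the alarm triggers) = 17/20 × 9/100 + 1/20 × 91/100
= 153/2000 + 91/2000 = 61/500

P(there is an intruder|the alarm triggers) = (153/2000) / (61/500) = 153/244

P(there is an intruder|the alarm triggers) = 153/244 ≈ 62.70%


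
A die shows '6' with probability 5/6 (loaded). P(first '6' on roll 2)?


Geometric: P(X=2) = (1-p)^(k-1)×p = (1/6)^1×5/6 = 5/36

P(X=2) = 5/36 ≈ 13.89%


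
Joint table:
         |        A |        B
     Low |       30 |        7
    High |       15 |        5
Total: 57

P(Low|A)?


P(Low|A) = 30/(30+15) = 30/45 = 2/3

P = 2/3 ≈ 66.67%


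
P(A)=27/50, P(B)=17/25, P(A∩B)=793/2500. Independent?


P(A)×P(B) = 459/1250
P(A∩B) = 793/2500
Not equal → NOT independent

No, not independent


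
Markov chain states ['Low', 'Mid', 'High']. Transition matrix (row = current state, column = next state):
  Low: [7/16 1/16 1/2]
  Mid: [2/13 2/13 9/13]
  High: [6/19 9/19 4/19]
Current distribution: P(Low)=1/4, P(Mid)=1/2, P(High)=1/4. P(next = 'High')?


P(next=High) = Σᵢ P(now=i)×P(i→High)
= 1/4×1/2 + 1/2×9/13 + 1/4×4/19
= 1/8 + 9/26 + 1/19 = 1035/1976

P = 1035/1976 ≈ 0.5238


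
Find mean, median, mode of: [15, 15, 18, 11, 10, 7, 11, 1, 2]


Sorted: [1, 2, 7, 10, 11, 11, 15, 15, 18]
Mean = 90/9 = 10
Median = 11
Freq: {15: 2, 18: 1, 11: 2, 10: 1, 7: 1, 1: 1, 2: 1}
Mode: [11, 15]

Mean=10, Median=11, Mode=[11, 15]


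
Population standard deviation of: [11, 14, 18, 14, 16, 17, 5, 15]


Mean = 110/8 = 55/4
  (11-55/4)²=121/16
  (14-55/4)²=1/16
  (18-55/4)²=289/16
  (14-55/4)²=1/16
  (16-55/4)²=81/16
  (17-55/4)²=169/16
  (5-55/4)²=1225/16
  (15-55/4)²=25/16
Σ(x-μ)² = 239/2
σ² = (239/2)/8 = 239/16

σ = √(239/16) ≈ 3.8649


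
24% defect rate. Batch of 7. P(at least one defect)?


P(all good) = (19/25)^7 = 893871739/6103515625
P(≥1 defect) = 5209643886/6103515625

P = 5209643886/6103515625 ≈ 85.35%


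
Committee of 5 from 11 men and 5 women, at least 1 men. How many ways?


Count by #men:
  1M,4W: C(11,1)×C(5,4)=55
  2M,3W: C(11,2)×C(5,3)=550
  3M,2W: C(11,3)×C(5,2)=1650
  4M,1W: C(11,4)×C(5,1)=1650
  5M,0W: C(11,5)×C(5,0)=462
Total = 4367

4367


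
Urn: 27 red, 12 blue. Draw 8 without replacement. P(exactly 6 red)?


Hypergeometric: C(27,6)×C(12,2)/C(39,8)
= 296010×66/61523748 = 3795/11951

P(X=6) = 3795/11951 ≈ 31.75%


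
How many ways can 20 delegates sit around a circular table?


Circular arrangements of 20 distinct objects: fix one position to break rotational symmetry.
(n-1)! = 19! = 121645100408832000

121645100408832000


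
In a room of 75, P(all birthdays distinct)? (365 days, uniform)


P(all different) = Π(365-i)/365 for i=0..74
= (365/365)×(364/365)×...×(291/365)
= 0.000280

P ≈ 0.0003 ≈ 0.03%


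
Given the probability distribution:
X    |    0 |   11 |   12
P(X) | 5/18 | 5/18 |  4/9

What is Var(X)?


E[X] = 151/18
E[X²] = 1757/18
Var(X) = E[X²] - (E[X])² = 1757/18 - 22801/324 = 8825/324

Var(X) = 8825/324 ≈ 27.2377


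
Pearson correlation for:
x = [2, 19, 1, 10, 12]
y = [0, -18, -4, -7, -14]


n=5, Σx=44, Σy=-43, Σxy=-584, Σx²=610, Σy²=585
r = (5×(-584) - 44×(-43))/√((5×610 - 44²)(5×585 - (-43)²))
= -1028/√(1114×1076) = -1028/√1198664 ≈ -1028/1094.8351 ≈ -0.9390

r ≈ -0.9390


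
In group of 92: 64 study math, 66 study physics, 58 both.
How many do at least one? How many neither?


|A∪B| = 64+66-58 = 72
Neither = 92-72 = 20

At least one: 72; Neither: 20


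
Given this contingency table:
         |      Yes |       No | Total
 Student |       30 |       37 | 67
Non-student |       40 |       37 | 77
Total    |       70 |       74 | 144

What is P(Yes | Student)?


P(Yes | Student) = 30/(30+37) = 30/67

P(Yes|Student) = 30/67 ≈ 44.78%


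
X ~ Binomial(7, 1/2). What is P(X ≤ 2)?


P(X ≤ 2) = Σ P(X=i) for i=0..2
P(X=0) = 1/128
P(X=1) = 7/128
P(X=2) = 21/128
Sum = 29/128

P(X ≤ 2) = 29/128 ≈ 22.66%


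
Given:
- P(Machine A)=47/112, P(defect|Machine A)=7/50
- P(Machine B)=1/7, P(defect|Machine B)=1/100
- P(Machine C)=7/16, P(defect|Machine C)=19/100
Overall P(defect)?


P(B) = Σ P(B|Aᵢ)×P(Aᵢ)
  7/50×47/112 = 47/800
  1/100×1/7 = 1/700
  19/100×7/16 = 133/1600
Sum = 321/2240

P(defect) = 321/2240 ≈ 14.33%


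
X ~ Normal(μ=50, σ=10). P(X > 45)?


z = (45-50)/10 = -0.5
P(X > 45) = 1 - P(Z ≤ -0.5) = 1 - 0.3085 = 0.6915

P(X > 45) ≈ 0.6915


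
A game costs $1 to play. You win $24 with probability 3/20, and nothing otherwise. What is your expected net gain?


E[gain] = (24-1)×3/20 + (-1)×17/20
= 69/20 - 17/20 = 13/5

Expected net gain = $13/5 ≈ $2.60


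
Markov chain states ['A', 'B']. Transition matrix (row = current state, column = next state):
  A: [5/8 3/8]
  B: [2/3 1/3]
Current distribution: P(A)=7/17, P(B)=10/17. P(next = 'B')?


P(next=B) = Σᵢ P(now=i)×P(i→B)
= 7/17×3/8 + 10/17×1/3
= 21/136 + 10/51 = 143/408

P = 143/408 ≈ 0.3505


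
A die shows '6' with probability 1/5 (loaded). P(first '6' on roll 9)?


Geometric: P(X=9) = (1-p)^(k-1)×p = (4/5)^8×1/5 = 65536/1953125

P(X=9) = 65536/1953125 ≈ 3.36%


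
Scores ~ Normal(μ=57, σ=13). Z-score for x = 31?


z = (x - μ)/σ = (31 - 57)/13 = -2.0

z = -2.0


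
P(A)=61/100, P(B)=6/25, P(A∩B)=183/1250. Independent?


P(A)×P(B) = 183/1250
P(A∩B) = 183/1250
Equal ✓ → Independent

Yes, independent


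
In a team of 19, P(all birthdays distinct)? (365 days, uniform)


P(all different) = Π(365-i)/365 for i=0..18
= (365/365)×(364/365)×...×(347/365)
= 0.620881

P ≈ 0.6209 ≈ 62.09%


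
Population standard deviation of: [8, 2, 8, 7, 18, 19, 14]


Mean = 76/7
  (8-76/7)²=400/49
  (2-76/7)²=3844/49
  (8-76/7)²=400/49
  (7-76/7)²=729/49
  (18-76/7)²=2500/49
  (19-76/7)²=3249/49
  (14-76/7)²=484/49
Σ(x-μ)² = 1658/7
σ² = (1658/7)/7 = 1658/49

σ = √(1658/49) ≈ 5.8169


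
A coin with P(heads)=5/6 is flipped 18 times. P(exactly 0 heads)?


Binomial: P(X=0) = C(18,0)×p^0×(1-p)^18
= 1 × 1 × 1/101559956668416 = 1/101559956668416

P(X=0) = 1/101559956668416 ≈ 0.00%


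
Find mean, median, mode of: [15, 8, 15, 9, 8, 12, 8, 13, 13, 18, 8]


Sorted: [8, 8, 8, 8, 9, 12, 13, 13, 15, 15, 18]
Mean = 127/11
Median = 12
Freq: {15: 2, 8: 4, 9: 1, 12: 1, 13: 2, 18: 1}
Mode: [8]

Mean=127/11, Median=12, Mode=8


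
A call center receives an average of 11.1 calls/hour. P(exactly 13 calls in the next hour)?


Poisson(λ=11.1): P(X=13) = e^(-λ)×λ^k/k!
= e^(-11.1) × 11.1^13 / 13!
≈ 1.511232382e-05 × 3.8832801626e+13 / 6227020800 ≈ 0.094243

P(X=13) ≈ 0.094243 ≈ 9.42%


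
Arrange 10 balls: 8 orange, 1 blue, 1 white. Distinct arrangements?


10!/(8!×1!×1!) = 90

90


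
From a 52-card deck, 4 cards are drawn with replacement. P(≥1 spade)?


P(not a spade) = 39/52 = 3/4
P(none in 4 draws) = (3/4)^4 = 81/256
P(≥1 spade) = 1 - 81/256 = 175/256

P = 175/256 ≈ 68.36%


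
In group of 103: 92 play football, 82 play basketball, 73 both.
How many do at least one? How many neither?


|A∪B| = 92+82-73 = 101
Neither = 103-101 = 2

At least one: 101; Neither: 2


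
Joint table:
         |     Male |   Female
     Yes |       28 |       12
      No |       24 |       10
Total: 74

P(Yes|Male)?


P(Yes|Male) = 28/(28+24) = 28/52 = 7/13

P = 7/13 ≈ 53.85%


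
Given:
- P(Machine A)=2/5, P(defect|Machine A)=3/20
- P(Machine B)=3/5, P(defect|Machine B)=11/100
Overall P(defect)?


P(B) = Σ P(B|Aᵢ)×P(Aᵢ)
  3/20×2/5 = 3/50
  11/100×3/5 = 33/500
Sum = 63/500

P(defect) = 63/500 ≈ 12.60%


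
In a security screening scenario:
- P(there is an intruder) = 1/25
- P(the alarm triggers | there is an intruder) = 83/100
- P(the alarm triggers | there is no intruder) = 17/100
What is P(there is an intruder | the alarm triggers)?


Using Bayes' theorem:
P(A|B) = P(B|A)·P(A) / P(B)

P(the alarm triggers) = 83/100 × 1/25 + 17/100 × 24/25
= 83/2500 + 102/625 = 491/2500

P(there is an intruder|the alarm triggers) = (83/2500) / (491/2500) = 83/491

P(there is an intruder|the alarm triggers) = 83/491 ≈ 16.90%


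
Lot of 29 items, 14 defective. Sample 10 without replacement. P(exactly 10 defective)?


Hypergeometric: C(14,10)×C(15,0)/C(29,10)
= 1001×1/20030010 = 1/20010

P(X=10) = 1/20010 ≈ 0.00%


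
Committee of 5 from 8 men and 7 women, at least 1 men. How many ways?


Count by #men:
  1M,4W: C(8,1)×C(7,4)=280
  2M,3W: C(8,2)×C(7,3)=980
  3M,2W: C(8,3)×C(7,2)=1176
  4M,1W: C(8,4)×C(7,1)=490
  5M,0W: C(8,5)×C(7,0)=56
Total = 2982

2982


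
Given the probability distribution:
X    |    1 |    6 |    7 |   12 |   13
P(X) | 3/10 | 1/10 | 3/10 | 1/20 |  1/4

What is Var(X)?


E[X] = 137/20
E[X²] = 1361/20
Var(X) = E[X²] - (E[X])² = 1361/20 - 18769/400 = 8451/400

Var(X) = 8451/400 ≈ 21.1275


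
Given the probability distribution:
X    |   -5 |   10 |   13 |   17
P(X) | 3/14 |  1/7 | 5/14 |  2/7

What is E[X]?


E[X] = Σ x·P(X=x)
= (-5)×(3/14) + (10)×(1/7) + (13)×(5/14) + (17)×(2/7)
= 69/7

E[X] = 69/7


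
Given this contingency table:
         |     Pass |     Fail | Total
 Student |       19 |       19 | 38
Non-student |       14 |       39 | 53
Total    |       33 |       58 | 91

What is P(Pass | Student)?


P(Pass | Student) = 19/(19+19) = 19/38 = 1/2

P(Pass|Student) = 1/2 ≈ 50.00%


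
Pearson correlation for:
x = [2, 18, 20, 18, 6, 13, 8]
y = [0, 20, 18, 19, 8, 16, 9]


n=7, Σx=85, Σy=90, Σxy=1390, Σx²=1321, Σy²=1486
r = (7×1390 - 85×90)/√((7×1321 - 85²)(7×1486 - 90²))
= 2080/√(2022×2302) = 2080/√4654644 ≈ 2080/2157.4624 ≈ 0.9641

r ≈ 0.9641


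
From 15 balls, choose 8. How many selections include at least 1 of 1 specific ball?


Complement: C(15,8) - C(14,8) = 6435 - 3003 = 3432

3432


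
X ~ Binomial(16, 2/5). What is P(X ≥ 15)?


P(X ≥ 15) = Σ P(X=i) for i=15..16
P(X=15) = 1572864/152587890625
P(X=16) = 65536/152587890625
Sum = 65536/6103515625

P(X ≥ 15) = 65536/6103515625 ≈ 0.00%


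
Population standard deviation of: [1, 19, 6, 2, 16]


Mean = 44/5
  (1-44/5)²=1521/25
  (19-44/5)²=2601/25
  (6-44/5)²=196/25
  (2-44/5)²=1156/25
  (16-44/5)²=1296/25
Σ(x-μ)² = 1354/5
σ² = (1354/5)/5 = 1354/25

σ = √(1354/25) ≈ 7.3593


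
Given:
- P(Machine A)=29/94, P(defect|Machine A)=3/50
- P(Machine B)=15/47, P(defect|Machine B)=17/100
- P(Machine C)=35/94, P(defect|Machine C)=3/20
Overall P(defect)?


P(B) = Σ P(B|Aᵢ)×P(Aᵢ)
  3/50×29/94 = 87/4700
  17/100×15/47 = 51/940
  3/20×35/94 = 21/376
Sum = 1209/9400

P(defect) = 1209/9400 ≈ 12.86%


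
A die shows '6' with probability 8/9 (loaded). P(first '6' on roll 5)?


Geometric: P(X=5) = (1-p)^(k-1)×p = (1/9)^4×8/9 = 8/59049

P(X=5) = 8/59049 ≈ 0.01%


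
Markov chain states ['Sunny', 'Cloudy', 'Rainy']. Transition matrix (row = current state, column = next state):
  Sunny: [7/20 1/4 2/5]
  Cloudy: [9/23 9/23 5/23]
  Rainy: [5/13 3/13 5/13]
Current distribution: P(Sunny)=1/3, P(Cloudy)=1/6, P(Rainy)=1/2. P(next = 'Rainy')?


P(next=Rainy) = Σᵢ P(now=i)×P(i→Rainy)
= 1/3×2/5 + 1/6×5/23 + 1/2×5/13
= 2/15 + 5/138 + 5/26 = 541/1495

P = 541/1495 ≈ 0.3619


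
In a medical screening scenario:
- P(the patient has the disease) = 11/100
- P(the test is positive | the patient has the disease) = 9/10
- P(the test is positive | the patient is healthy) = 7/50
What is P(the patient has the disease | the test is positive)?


Using Bayes' theorem:
P(A|B) = P(B|A)·P(A) / P(B)

P(the test is positive) = 9/10 × 11/100 + 7/50 × 89/100
= 99/1000 + 623/5000 = 559/2500

P(the patient has the disease|the test is positive) = (99/1000) / (559/2500) = 495/1118

P(the patient has the disease|the test is positive) = 495/1118 ≈ 44.28%


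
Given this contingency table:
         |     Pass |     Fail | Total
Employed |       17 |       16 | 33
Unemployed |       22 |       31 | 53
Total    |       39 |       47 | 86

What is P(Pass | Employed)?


P(Pass | Employed) = 17/(17+16) = 17/33

P(Pass|Employed) = 17/33 ≈ 51.52%


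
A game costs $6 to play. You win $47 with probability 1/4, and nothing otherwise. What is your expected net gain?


E[gain] = (47-6)×1/4 + (-6)×3/4
= 41/4 - 9/2 = 23/4

Expected net gain = $23/4 ≈ $5.75


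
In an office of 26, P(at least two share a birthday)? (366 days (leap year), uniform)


P(all different) = Π(366-i)/366 for i=0..25
= 0.402786
P(match) = 1 - 0.402786 = 0.597214

P ≈ 0.5972 ≈ 59.72%


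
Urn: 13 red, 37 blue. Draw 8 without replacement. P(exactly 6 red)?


Hypergeometric: C(13,6)×C(37,2)/C(50,8)
= 1716×666/536878650 = 17316/8134525

P(X=6) = 17316/8134525 ≈ 0.21%


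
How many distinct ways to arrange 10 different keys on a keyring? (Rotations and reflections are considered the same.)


Free circular arrangements: rotations and reflections both identified.
(n-1)!/2 = 9!/2 = 362880/2 = 181440

181440


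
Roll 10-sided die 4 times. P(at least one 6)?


P(no 6)^4 = (9/10)^4 = 6561/10000
P(≥1) = 1 - 6561/10000 = 3439/10000

P = 3439/10000 ≈ 34.39%


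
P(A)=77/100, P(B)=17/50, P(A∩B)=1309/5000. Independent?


P(A)×P(B) = 1309/5000
P(A∩B) = 1309/5000
Equal ✓ → Independent

Yes, independent


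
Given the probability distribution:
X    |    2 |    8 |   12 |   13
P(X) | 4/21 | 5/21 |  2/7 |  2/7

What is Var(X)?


E[X] = 66/7
E[X²] = 738/7
Var(X) = E[X²] - (E[X])² = 738/7 - 4356/49 = 810/49

Var(X) = 810/49 ≈ 16.5306


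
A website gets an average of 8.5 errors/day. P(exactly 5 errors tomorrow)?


Poisson(λ=8.5): P(X=5) = e^(-λ)×λ^k/k!
= e^(-8.5) × 8.5^5 / 5!
≈ 0.000203468369 × 44370.53125 / 120 ≈ 0.075233

P(X=5) ≈ 0.075233 ≈ 7.52%


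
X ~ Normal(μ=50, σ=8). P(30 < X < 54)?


z₁=(30-50)/8=-2.5, z₂=(54-50)/8=0.5
P = Φ(0.5) - Φ(-2.5) = 0.691462 - 0.006210 = 0.685252 ≈ 0.6853

P(30 < X < 54) ≈ 0.6853


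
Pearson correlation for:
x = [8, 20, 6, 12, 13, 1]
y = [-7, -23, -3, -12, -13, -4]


n=6, Σx=60, Σy=-62, Σxy=-851, Σx²=814, Σy²=916
r = (6×(-851) - 60×(-62))/√((6×814 - 60²)(6×916 - (-62)²))
= -1386/√(1284×1652) = -1386/√2121168 ≈ -1386/1456.4230 ≈ -0.9516

r ≈ -0.9516


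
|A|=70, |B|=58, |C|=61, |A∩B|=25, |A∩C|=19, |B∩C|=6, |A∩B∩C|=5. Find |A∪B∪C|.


|A∪B∪C| = 70+58+61-25-19-6+5 = 144

|A∪B∪C| = 144


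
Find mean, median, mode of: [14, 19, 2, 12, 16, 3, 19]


Sorted: [2, 3, 12, 14, 16, 19, 19]
Mean = 85/7
Median = 14
Freq: {14: 1, 19: 2, 2: 1, 12: 1, 16: 1, 3: 1}
Mode: [19]

Mean=85/7, Median=14, Mode=19


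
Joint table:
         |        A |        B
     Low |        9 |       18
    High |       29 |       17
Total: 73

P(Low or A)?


P(Low∨A) = P(Low) + P(A) - P(Low∧A)
= (27 + 38 - 9)/73 = 56/73

P = 56/73 ≈ 76.71%


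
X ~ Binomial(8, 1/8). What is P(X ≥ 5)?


P(X ≥ 5) = Σ P(X=i) for i=5..8
P(X=5) = 2401/2097152
P(X=6) = 343/4194304
P(X=7) = 7/2097152
P(X=8) = 1/16777216
Sum = 20637/16777216

P(X ≥ 5) = 20637/16777216 ≈ 0.12%


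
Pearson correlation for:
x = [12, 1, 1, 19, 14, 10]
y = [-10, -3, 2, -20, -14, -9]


n=6, Σx=57, Σy=-54, Σxy=-787, Σx²=803, Σy²=790
r = (6×(-787) - 57×(-54))/√((6×803 - 57²)(6×790 - (-54)²))
= -1644/√(1569×1824) = -1644/√2861856 ≈ -1644/1691.7021 ≈ -0.9718

r ≈ -0.9718


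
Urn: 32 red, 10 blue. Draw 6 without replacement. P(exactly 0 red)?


Hypergeometric: C(32,0)×C(10,6)/C(42,6)
= 1×210/5245786 = 15/374699

P(X=0) = 15/374699 ≈ 0.00%


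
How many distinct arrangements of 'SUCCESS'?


Letters: 7, freq: {'S': 3, 'U': 1, 'C': 2, 'E': 1}
7!/(3!×1!×2!×1!) = 5040/12 = 420

420


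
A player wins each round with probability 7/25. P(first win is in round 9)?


Geometric: P(X=9) = (1-p)^(k-1)×p = (18/25)^8×7/25 = 77139724032/3814697265625

P(X=9) = 77139724032/3814697265625 ≈ 2.02%


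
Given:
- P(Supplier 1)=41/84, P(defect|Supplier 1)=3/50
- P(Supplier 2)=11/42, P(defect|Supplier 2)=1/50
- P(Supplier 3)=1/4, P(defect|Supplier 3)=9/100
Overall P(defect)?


P(B) = Σ P(B|Aᵢ)×P(Aᵢ)
  3/50×41/84 = 41/1400
  1/50×11/42 = 11/2100
  9/100×1/4 = 9/400
Sum = 479/8400

P(defect) = 479/8400 ≈ 5.70%


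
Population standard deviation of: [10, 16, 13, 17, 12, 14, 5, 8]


Mean = 95/8
  (10-95/8)²=225/64
  (16-95/8)²=1089/64
  (13-95/8)²=81/64
  (17-95/8)²=1681/64
  (12-95/8)²=1/64
  (14-95/8)²=289/64
  (5-95/8)²=3025/64
  (8-95/8)²=961/64
Σ(x-μ)² = 919/8
σ² = (919/8)/8 = 919/64

σ = √(919/64) ≈ 3.7894


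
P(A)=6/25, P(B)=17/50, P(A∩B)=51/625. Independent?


P(A)×P(B) = 51/625
P(A∩B) = 51/625
Equal ✓ → Independent

Yes, independent


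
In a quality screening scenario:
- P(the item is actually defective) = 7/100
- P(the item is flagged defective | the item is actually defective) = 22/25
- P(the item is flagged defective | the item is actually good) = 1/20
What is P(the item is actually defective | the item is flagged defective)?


Using Bayes' theorem:
P(A|B) = P(B|A)·P(A) / P(B)

P(the item is flagged defective) = 22/25 × 7/100 + 1/20 × 93/100
= 77/1250 + 93/2000 = 1081/10000

P(the item is actually defective|the item is flagged defective) = (77/1250) / (1081/10000) = 616/1081

P(the item is actually defective|the item is flagged defective) = 616/1081 ≈ 56.98%


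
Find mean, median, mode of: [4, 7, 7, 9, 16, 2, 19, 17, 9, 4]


Sorted: [2, 4, 4, 7, 7, 9, 9, 16, 17, 19]
Mean = 94/10 = 47/5
Median = 8
Freq: {4: 2, 7: 2, 9: 2, 16: 1, 2: 1, 19: 1, 17: 1}
Mode: [4, 7, 9]

Mean=47/5, Median=8, Mode=[4, 7, 9]


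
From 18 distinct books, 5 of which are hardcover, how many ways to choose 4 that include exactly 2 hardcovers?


Choose 2 of the 5 hardcovers and 2 of the other 13 books:
C(5,2)×C(13,2) = 10×78 = 780

780


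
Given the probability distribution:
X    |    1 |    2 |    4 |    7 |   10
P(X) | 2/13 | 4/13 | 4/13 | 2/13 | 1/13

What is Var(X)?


E[X] = 50/13
E[X²] = 280/13
Var(X) = E[X²] - (E[X])² = 280/13 - 2500/169 = 1140/169

Var(X) = 1140/169 ≈ 6.7456


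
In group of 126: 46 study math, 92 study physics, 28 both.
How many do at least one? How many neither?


|A∪B| = 46+92-28 = 110
Neither = 126-110 = 16

At least one: 110; Neither: 16


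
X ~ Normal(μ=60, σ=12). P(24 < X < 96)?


z₁=(24-60)/12=-3.0, z₂=(96-60)/12=3.0
P = Φ(3.0) - Φ(-3.0) = 0.998650 - 0.001350 = 0.997300 ≈ 0.9973

P(24 < X < 96) ≈ 0.9973


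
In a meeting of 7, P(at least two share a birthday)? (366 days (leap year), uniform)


P(all different) = Π(366-i)/366 for i=0..6
= 0.943914
P(match) = 1 - 0.943914 = 0.056086

P ≈ 0.0561 ≈ 5.61%


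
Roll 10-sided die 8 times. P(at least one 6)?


P(no 6)^8 = (9/10)^8 = 43046721/100000000
P(≥1) = 1 - 43046721/100000000 = 56953279/100000000

P = 56953279/100000000 ≈ 56.95%


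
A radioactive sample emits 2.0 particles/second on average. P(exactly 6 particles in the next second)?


Poisson(λ=2.0): P(X=6) = e^(-λ)×λ^k/k!
= e^(-2.0) × 2.0^6 / 6!
≈ 0.1353352832 × 64 / 720 ≈ 0.012030

P(X=6) ≈ 0.012030 ≈ 1.20%


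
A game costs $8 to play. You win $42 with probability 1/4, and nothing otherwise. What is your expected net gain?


E[gain] = (42-8)×1/4 + (-8)×3/4
= 17/2 - 6 = 5/2

Expected net gain = $5/2 ≈ $2.50


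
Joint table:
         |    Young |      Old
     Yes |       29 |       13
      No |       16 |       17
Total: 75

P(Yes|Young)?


P(Yes|Young) = 29/(29+16) = 29/45

P = 29/45 ≈ 64.44%


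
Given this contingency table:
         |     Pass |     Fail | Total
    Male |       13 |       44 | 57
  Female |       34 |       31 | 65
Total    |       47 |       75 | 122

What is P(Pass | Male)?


P(Pass | Male) = 13/(13+44) = 13/57

P(Pass|Male) = 13/57 ≈ 22.81%


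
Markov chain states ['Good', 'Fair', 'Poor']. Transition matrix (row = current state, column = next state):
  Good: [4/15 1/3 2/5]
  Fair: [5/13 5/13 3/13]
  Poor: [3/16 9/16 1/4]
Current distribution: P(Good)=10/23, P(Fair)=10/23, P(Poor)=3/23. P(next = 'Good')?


P(next=Good) = Σᵢ P(now=i)×P(i→Good)
= 10/23×4/15 + 10/23×5/13 + 3/23×3/16
= 8/69 + 50/299 + 9/368 = 4415/14352

P = 4415/14352 ≈ 0.3076


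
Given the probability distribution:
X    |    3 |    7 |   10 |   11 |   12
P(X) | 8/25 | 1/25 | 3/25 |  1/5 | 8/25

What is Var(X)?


E[X] = 212/25
E[X²] = 2178/25
Var(X) = E[X²] - (E[X])² = 2178/25 - 44944/625 = 9506/625

Var(X) = 9506/625 ≈ 15.2096


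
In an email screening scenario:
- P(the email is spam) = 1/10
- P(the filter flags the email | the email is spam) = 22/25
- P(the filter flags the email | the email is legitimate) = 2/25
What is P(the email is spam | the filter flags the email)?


Using Bayes' theorem:
P(A|B) = P(B|A)·P(A) / P(B)

P(the filter flags the email) = 22/25 × 1/10 + 2/25 × 9/10
= 11/125 + 9/125 = 4/25

P(the email is spam|the filter flags the email) = (11/125) / (4/25) = 11/20

P(the email is spam|the filter flags the email) = 11/20 ≈ 55.00%


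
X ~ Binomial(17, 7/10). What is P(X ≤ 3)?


P(X ≤ 3) = Σ P(X=i) for i=0..3
P(X=0) = 129140163/100000000000000000
P(X=1) = 5122559799/100000000000000000
P(X=2) = 11952639531/12500000000000000
P(X=3) = 27889492239/2500000000000000
Sum = 121645250577/10000000000000000

P(X ≤ 3) = 121645250577/10000000000000000 ≈ 0.00%


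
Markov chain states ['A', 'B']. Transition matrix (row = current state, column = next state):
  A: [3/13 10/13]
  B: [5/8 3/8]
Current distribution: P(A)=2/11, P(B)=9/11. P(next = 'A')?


P(next=A) = Σᵢ P(now=i)×P(i→A)
= 2/11×3/13 + 9/11×5/8
= 6/143 + 45/88 = 633/1144

P = 633/1144 ≈ 0.5533


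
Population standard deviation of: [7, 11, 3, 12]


Mean = 33/4
  (7-33/4)²=25/16
  (11-33/4)²=121/16
  (3-33/4)²=441/16
  (12-33/4)²=225/16
Σ(x-μ)² = 203/4
σ² = (203/4)/4 = 203/16

σ = √(203/16) ≈ 3.5620


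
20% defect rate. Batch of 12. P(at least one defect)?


P(all good) = (4/5)^12 = 16777216/244140625
P(≥1 defect) = 227363409/244140625

P = 227363409/244140625 ≈ 93.13%


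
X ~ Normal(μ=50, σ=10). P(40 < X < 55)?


z₁=(40-50)/10=-1.0, z₂=(55-50)/10=0.5
P = Φ(0.5) - Φ(-1.0) = 0.691462 - 0.158655 = 0.532807 ≈ 0.5328

P(40 < X < 55) ≈ 0.5328


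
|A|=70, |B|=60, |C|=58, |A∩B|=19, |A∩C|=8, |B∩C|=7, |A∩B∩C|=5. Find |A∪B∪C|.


|A∪B∪C| = 70+60+58-19-8-7+5 = 159

|A∪B∪C| = 159


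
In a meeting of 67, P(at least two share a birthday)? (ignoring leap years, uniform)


P(all different) = Π(365-i)/365 for i=0..66
= 0.001560
P(match) = 1 - 0.001560 = 0.998440

P ≈ 0.9984 ≈ 99.84%


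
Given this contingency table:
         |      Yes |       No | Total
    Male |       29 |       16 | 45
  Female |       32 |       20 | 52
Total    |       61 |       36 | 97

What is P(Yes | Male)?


P(Yes | Male) = 29/(29+16) = 29/45

P(Yes|Male) = 29/45 ≈ 64.44%


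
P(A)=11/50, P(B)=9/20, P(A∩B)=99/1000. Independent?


P(A)×P(B) = 99/1000
P(A∩B) = 99/1000
Equal ✓ → Independent

Yes, independent


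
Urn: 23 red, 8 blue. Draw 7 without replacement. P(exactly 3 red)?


Hypergeometric: C(23,3)×C(8,4)/C(31,7)
= 1771×70/2629575 = 24794/525915

P(X=3) = 24794/525915 ≈ 4.71%


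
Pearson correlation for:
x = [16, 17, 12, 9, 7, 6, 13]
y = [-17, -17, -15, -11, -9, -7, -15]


n=7, Σx=80, Σy=-91, Σxy=-1140, Σx²=1024, Σy²=1279
r = (7×(-1140) - 80×(-91))/√((7×1024 - 80²)(7×1279 - (-91)²))
= -700/√(768×672) = -700/√516096 ≈ -700/718.3982 ≈ -0.9744

r ≈ -0.9744


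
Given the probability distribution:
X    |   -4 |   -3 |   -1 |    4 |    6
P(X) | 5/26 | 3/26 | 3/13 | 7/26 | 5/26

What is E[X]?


E[X] = Σ x·P(X=x)
= (-4)×(5/26) + (-3)×(3/26) + (-1)×(3/13) + (4)×(7/26) + (6)×(5/26)
= 23/26

E[X] = 23/26


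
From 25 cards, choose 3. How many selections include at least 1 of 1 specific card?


Complement: C(25,3) - C(24,3) = 2300 - 2024 = 276

276


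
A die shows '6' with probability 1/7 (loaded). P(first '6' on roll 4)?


Geometric: P(X=4) = (1-p)^(k-1)×p = (6/7)^3×1/7 = 216/2401

P(X=4) = 216/2401 ≈ 9.00%


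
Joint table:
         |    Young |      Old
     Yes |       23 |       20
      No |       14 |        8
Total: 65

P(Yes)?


P(Yes) = (23+20)/65 = 43/65

P(Yes) = 43/65 ≈ 66.15%


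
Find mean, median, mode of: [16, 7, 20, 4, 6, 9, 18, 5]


Sorted: [4, 5, 6, 7, 9, 16, 18, 20]
Mean = 85/8
Median = 8
Freq: {16: 1, 7: 1, 20: 1, 4: 1, 6: 1, 9: 1, 18: 1, 5: 1}
Mode: No mode

Mean=85/8, Median=8, Mode=No mode


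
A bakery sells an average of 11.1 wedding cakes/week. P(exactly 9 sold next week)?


Poisson(λ=11.1): P(X=9) = e^(-λ)×λ^k/k!
= e^(-11.1) × 11.1^9 / 9!
≈ 1.511232382e-05 × 2558036924.39 / 362880 ≈ 0.106531

P(X=9) ≈ 0.106531 ≈ 10.65%


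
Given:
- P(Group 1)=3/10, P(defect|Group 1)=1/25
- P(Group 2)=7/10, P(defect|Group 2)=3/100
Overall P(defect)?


P(B) = Σ P(B|Aᵢ)×P(Aᵢ)
  1/25×3/10 = 3/250
  3/100×7/10 = 21/1000
Sum = 33/1000

P(defect) = 33/1000 ≈ 3.30%
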